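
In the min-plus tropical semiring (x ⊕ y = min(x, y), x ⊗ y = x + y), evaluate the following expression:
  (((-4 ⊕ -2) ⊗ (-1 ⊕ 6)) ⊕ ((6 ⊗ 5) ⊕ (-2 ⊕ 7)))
(((-4 ⊕ -2) ⊗ (-1 ⊕ 6)) ⊕ ((6 ⊗ 5) ⊕ (-2 ⊕ 7))) = -5

Expand innermost to outermost. Recall ⊕ takes the minimum of its arguments and ⊗ takes their sum. Working out the expression (((-4 ⊕ -2) ⊗ (-1 ⊕ 6)) ⊕ ((6 ⊗ 5) ⊕ (-2 ⊕ 7))) gives -5.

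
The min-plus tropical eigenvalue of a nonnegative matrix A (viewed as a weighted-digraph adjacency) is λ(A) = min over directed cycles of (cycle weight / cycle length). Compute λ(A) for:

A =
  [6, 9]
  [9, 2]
λ(A) = 2

Enumerate directed cycles and compute their means (weight / length). Sample:
  cycle 0 → 0: weight = 6, length = 1, mean = 6/1 ≈ 6.000
  cycle 1 → 1: weight = 2, length = 1, mean = 2/1 ≈ 2.000
  cycle 0 → 1 → 0: weight = 18, length = 2, mean = 18/2 ≈ 9.000
  cycle 1 → 0 → 1: weight = 18, length = 2, mean = 18/2 ≈ 9.000
Minimum mean = 2.000, attained e.g. along the cycle 1 → 1 with weight 2 and length 1. So λ(A) = 2/1 = 2.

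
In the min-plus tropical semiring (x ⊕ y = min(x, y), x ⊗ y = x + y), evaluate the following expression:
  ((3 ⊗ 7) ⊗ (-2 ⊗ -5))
((3 ⊗ 7) ⊗ (-2 ⊗ -5)) = 3

Expand innermost to outermost. Recall ⊕ takes the minimum of its arguments and ⊗ takes their sum. Working out the expression ((3 ⊗ 7) ⊗ (-2 ⊗ -5)) gives 3.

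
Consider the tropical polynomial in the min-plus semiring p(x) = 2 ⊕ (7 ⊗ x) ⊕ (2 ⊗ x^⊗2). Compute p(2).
p(2) = 2

A tropical monomial a ⊗ x^⊗i evaluates to a + i · x. Evaluating each term at x = 2:
  Term 0 contributes 2 + 0 · 2 = 2
  Term 1 contributes 7 + 1 · 2 = 9
  Term 2 contributes 2 + 2 · 2 = 6
p(2) = ⊕ of these = min[2, 9, 6] = 2.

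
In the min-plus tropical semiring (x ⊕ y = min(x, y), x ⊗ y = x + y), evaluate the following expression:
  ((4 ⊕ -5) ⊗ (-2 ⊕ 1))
((4 ⊕ -5) ⊗ (-2 ⊕ 1)) = -7

Expand innermost to outermost. Recall ⊕ takes the minimum of its arguments and ⊗ takes their sum. Working out the expression ((4 ⊕ -5) ⊗ (-2 ⊕ 1)) gives -7.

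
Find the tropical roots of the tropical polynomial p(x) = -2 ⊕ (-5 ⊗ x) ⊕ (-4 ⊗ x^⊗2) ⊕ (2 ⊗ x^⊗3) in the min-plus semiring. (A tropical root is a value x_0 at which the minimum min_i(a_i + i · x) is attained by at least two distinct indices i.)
Roots: {-6, -1, 3}

Each tropical root is a break point of the lower envelope of the lines y = a_i + i · x (there are 4 lines, with slopes 0, 1, ..., 3). Only the lines that attain the minimum somewhere contribute to roots; other lines are dominated. Here the surviving (envelope) indices are i = 3, i = 2, i = 1, i = 0.
Intersections between consecutive envelope lines give the roots: for adjacent envelope indices i < j the intersection is x = (a_i − a_j) / (j − i). Reading off the sorted break points: {-6, -1, 3}.
Verification: at each break x_0, at least two indices attain the minimum of min_i(a_i + i · x_0).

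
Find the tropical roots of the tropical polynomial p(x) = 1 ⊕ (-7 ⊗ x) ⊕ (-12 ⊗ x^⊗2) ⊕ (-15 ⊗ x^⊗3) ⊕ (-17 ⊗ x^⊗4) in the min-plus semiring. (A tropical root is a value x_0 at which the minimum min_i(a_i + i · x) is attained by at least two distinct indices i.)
Roots: {2, 3, 5, 8}

Each tropical root is a break point of the lower envelope of the lines y = a_i + i · x (there are 5 lines, with slopes 0, 1, ..., 4). Only the lines that attain the minimum somewhere contribute to roots; other lines are dominated. Here the surviving (envelope) indices are i = 4, i = 3, i = 2, i = 1, i = 0.
Intersections between consecutive envelope lines give the roots: for adjacent envelope indices i < j the intersection is x = (a_i − a_j) / (j − i). Reading off the sorted break points: {2, 3, 5, 8}.
Verification: at each break x_0, at least two indices attain the minimum of min_i(a_i + i · x_0).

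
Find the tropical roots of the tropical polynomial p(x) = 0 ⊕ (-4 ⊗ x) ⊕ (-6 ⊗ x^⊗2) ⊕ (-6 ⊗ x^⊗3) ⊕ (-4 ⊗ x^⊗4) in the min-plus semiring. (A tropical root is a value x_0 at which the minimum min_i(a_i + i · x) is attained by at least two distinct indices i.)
Roots: {-2, 0, 2, 4}

Each tropical root is a break point of the lower envelope of the lines y = a_i + i · x (there are 5 lines, with slopes 0, 1, ..., 4). Only the lines that attain the minimum somewhere contribute to roots; other lines are dominated. Here the surviving (envelope) indices are i = 4, i = 3, i = 2, i = 1, i = 0.
Intersections between consecutive envelope lines give the roots: for adjacent envelope indices i < j the intersection is x = (a_i − a_j) / (j − i). Reading off the sorted break points: {-2, 0, 2, 4}.
Verification: at each break x_0, at least two indices attain the minimum of min_i(a_i + i · x_0).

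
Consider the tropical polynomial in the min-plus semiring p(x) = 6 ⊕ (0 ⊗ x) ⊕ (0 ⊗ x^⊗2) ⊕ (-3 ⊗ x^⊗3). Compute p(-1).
p(-1) = -6

A tropical monomial a ⊗ x^⊗i evaluates to a + i · x. Evaluating each term at x = -1:
  Term 0 contributes 6 + 0 · -1 = 6
  Term 1 contributes 0 + 1 · -1 = -1
  Term 2 contributes 0 + 2 · -1 = -2
  Term 3 contributes -3 + 3 · -1 = -6
p(-1) = ⊕ of these = min[6, -1, -2, -6] = -6.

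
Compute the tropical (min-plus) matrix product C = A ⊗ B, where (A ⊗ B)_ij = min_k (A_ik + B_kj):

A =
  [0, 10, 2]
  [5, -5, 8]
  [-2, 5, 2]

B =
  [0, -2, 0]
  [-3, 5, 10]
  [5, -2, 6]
A ⊗ B =
  [0, -2, 0]
  [-8, 0, 5]
  [-2, -4, -2]

Apply the min-plus product entry-by-entry:
  C[0][0] = min over k of (A[0][0] + B[0][0] = 0 + 0 = 0, A[0][1] + B[1][0] = 10 + -3 = 7, A[0][2] + B[2][0] = 2 + 5 = 7) = 0 (attained at k = 0)
  C[0][1] = min over k of (A[0][0] + B[0][1] = 0 + -2 = -2, A[0][1] + B[1][1] = 10 + 5 = 15, A[0][2] + B[2][1] = 2 + -2 = 0) = -2 (attained at k = 0)
  C[0][2] = min over k of (A[0][0] + B[0][2] = 0 + 0 = 0, A[0][1] + B[1][2] = 10 + 10 = 20, A[0][2] + B[2][2] = 2 + 6 = 8) = 0 (attained at k = 0)
  C[1][0] = min over k of (A[1][0] + B[0][0] = 5 + 0 = 5, A[1][1] + B[1][0] = -5 + -3 = -8, A[1][2] + B[2][0] = 8 + 5 = 13) = -8 (attained at k = 1)
  C[1][1] = min over k of (A[1][0] + B[0][1] = 5 + -2 = 3, A[1][1] + B[1][1] = -5 + 5 = 0, A[1][2] + B[2][1] = 8 + -2 = 6) = 0 (attained at k = 1)
  C[1][2] = min over k of (A[1][0] + B[0][2] = 5 + 0 = 5, A[1][1] + B[1][2] = -5 + 10 = 5, A[1][2] + B[2][2] = 8 + 6 = 14) = 5 (attained at k = 0)
  C[2][0] = min over k of (A[2][0] + B[0][0] = -2 + 0 = -2, A[2][1] + B[1][0] = 5 + -3 = 2, A[2][2] + B[2][0] = 2 + 5 = 7) = -2 (attained at k = 0)
  C[2][1] = min over k of (A[2][0] + B[0][1] = -2 + -2 = -4, A[2][1] + B[1][1] = 5 + 5 = 10, A[2][2] + B[2][1] = 2 + -2 = 0) = -4 (attained at k = 0)
  C[2][2] = min over k of (A[2][0] + B[0][2] = -2 + 0 = -2, A[2][1] + B[1][2] = 5 + 10 = 15, A[2][2] + B[2][2] = 2 + 6 = 8) = -2 (attained at k = 0)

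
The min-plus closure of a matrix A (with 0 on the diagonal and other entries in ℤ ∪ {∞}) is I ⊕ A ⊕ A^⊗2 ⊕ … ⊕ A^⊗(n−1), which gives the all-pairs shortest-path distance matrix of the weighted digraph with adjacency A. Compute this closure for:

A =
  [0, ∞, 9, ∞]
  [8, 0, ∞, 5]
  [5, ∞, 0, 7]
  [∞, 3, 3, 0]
Closure =
  [0, 19, 9, 16]
  [8, 0, 8, 5]
  [5, 10, 0, 7]
  [8, 3, 3, 0]

This is the Floyd-Warshall all-pairs shortest-path computation. For each intermediate vertex k = 0, 1, …, 3, update dist[i][j] ← min(dist[i][j], dist[i][k] + dist[k][j]). The final matrix gives, for each (i, j), the minimum total weight of any directed path from i to j (possibly empty when i = j).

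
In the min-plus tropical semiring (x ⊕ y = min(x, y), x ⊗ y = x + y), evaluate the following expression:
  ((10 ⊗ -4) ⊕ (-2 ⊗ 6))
((10 ⊗ -4) ⊕ (-2 ⊗ 6)) = 4

Expand innermost to outermost. Recall ⊕ takes the minimum of its arguments and ⊗ takes their sum. Working out the expression ((10 ⊗ -4) ⊕ (-2 ⊗ 6)) gives 4.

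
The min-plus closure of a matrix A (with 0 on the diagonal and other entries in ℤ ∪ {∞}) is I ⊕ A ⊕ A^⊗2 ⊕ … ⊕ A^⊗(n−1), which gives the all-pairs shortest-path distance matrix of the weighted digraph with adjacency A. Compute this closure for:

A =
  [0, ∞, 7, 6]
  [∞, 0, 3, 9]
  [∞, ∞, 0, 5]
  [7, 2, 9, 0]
Closure =
  [0, 8, 7, 6]
  [15, 0, 3, 8]
  [12, 7, 0, 5]
  [7, 2, 5, 0]

This is the Floyd-Warshall all-pairs shortest-path computation. For each intermediate vertex k = 0, 1, …, 3, update dist[i][j] ← min(dist[i][j], dist[i][k] + dist[k][j]). The final matrix gives, for each (i, j), the minimum total weight of any directed path from i to j (possibly empty when i = j).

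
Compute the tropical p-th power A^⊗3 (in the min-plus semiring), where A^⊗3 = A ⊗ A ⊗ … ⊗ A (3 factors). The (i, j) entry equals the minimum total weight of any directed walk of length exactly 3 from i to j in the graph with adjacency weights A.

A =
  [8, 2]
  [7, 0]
A^⊗3 =
  [9, 2]
  [7, 0]

Each entry (A^⊗3)_ij equals the minimum over all length-3 walks i = v_0 → v_1 → … → v_3 = j of Σ_t A[v_t][v_{t+1}]. For example, for (i, j) = (0, 1) we minimise over 4 possible intermediate vertex sequences; the minimum is 2, attained along the walk 0 → 1 → 1 → 1.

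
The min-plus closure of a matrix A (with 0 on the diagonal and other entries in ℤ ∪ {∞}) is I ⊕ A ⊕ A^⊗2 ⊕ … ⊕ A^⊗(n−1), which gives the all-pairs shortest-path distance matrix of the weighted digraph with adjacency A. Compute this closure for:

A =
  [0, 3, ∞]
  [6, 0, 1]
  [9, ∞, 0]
Closure =
  [0, 3, 4]
  [6, 0, 1]
  [9, 12, 0]

This is the Floyd-Warshall all-pairs shortest-path computation. For each intermediate vertex k = 0, 1, …, 2, update dist[i][j] ← min(dist[i][j], dist[i][k] + dist[k][j]). The final matrix gives, for each (i, j), the minimum total weight of any directed path from i to j (possibly empty when i = j).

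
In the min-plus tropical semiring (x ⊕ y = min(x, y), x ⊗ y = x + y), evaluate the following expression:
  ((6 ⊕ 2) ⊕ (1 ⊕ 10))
((6 ⊕ 2) ⊕ (1 ⊕ 10)) = 1

Expand innermost to outermost. Recall ⊕ takes the minimum of its arguments and ⊗ takes their sum. Working out the expression ((6 ⊕ 2) ⊕ (1 ⊕ 10)) gives 1.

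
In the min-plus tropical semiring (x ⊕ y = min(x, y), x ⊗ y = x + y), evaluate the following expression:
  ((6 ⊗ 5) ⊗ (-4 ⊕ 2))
((6 ⊗ 5) ⊗ (-4 ⊕ 2)) = 7

Expand innermost to outermost. Recall ⊕ takes the minimum of its arguments and ⊗ takes their sum. Working out the expression ((6 ⊗ 5) ⊗ (-4 ⊕ 2)) gives 7.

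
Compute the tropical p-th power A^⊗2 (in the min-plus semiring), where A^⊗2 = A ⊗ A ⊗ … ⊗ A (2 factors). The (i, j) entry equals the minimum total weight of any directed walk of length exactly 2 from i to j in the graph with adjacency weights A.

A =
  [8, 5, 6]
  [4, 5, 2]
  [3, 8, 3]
A^⊗2 =
  [9, 10, 7]
  [5, 9, 5]
  [6, 8, 6]

Each entry (A^⊗2)_ij equals the minimum over all length-2 walks i = v_0 → v_1 → … → v_2 = j of Σ_t A[v_t][v_{t+1}]. For example, for (i, j) = (0, 2) we minimise over 3 possible intermediate vertex sequences; the minimum is 7, attained along the walk 0 → 1 → 2.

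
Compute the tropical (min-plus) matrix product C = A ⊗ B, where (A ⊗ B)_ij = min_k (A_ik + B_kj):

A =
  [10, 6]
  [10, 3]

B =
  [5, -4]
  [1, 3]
A ⊗ B =
  [7, 6]
  [4, 6]

Apply the min-plus product entry-by-entry:
  C[0][0] = min over k of (A[0][0] + B[0][0] = 10 + 5 = 15, A[0][1] + B[1][0] = 6 + 1 = 7) = 7 (attained at k = 1)
  C[0][1] = min over k of (A[0][0] + B[0][1] = 10 + -4 = 6, A[0][1] + B[1][1] = 6 + 3 = 9) = 6 (attained at k = 0)
  C[1][0] = min over k of (A[1][0] + B[0][0] = 10 + 5 = 15, A[1][1] + B[1][0] = 3 + 1 = 4) = 4 (attained at k = 1)
  C[1][1] = min over k of (A[1][0] + B[0][1] = 10 + -4 = 6, A[1][1] + B[1][1] = 3 + 3 = 6) = 6 (attained at k = 0)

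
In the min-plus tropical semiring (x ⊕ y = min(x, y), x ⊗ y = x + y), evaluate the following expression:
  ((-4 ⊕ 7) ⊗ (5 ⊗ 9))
((-4 ⊕ 7) ⊗ (5 ⊗ 9)) = 10

Expand innermost to outermost. Recall ⊕ takes the minimum of its arguments and ⊗ takes their sum. Working out the expression ((-4 ⊕ 7) ⊗ (5 ⊗ 9)) gives 10.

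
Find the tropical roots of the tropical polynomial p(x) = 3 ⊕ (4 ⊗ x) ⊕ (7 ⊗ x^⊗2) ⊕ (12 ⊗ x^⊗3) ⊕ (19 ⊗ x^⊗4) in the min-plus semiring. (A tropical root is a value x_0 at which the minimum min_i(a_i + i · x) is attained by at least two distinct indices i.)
Roots: {-7, -5, -3, -1}

Each tropical root is a break point of the lower envelope of the lines y = a_i + i · x (there are 5 lines, with slopes 0, 1, ..., 4). Only the lines that attain the minimum somewhere contribute to roots; other lines are dominated. Here the surviving (envelope) indices are i = 4, i = 3, i = 2, i = 1, i = 0.
Intersections between consecutive envelope lines give the roots: for adjacent envelope indices i < j the intersection is x = (a_i − a_j) / (j − i). Reading off the sorted break points: {-7, -5, -3, -1}.
Verification: at each break x_0, at least two indices attain the minimum of min_i(a_i + i · x_0).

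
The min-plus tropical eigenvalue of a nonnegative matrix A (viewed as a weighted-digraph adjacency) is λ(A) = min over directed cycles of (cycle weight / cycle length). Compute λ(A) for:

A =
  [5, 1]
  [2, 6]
λ(A) = 3/2

Enumerate directed cycles and compute their means (weight / length). Sample:
  cycle 0 → 0: weight = 5, length = 1, mean = 5/1 ≈ 5.000
  cycle 1 → 1: weight = 6, length = 1, mean = 6/1 ≈ 6.000
  cycle 0 → 1 → 0: weight = 3, length = 2, mean = 3/2 ≈ 1.500
  cycle 1 → 0 → 1: weight = 3, length = 2, mean = 3/2 ≈ 1.500
Minimum mean = 1.500, attained e.g. along the cycle 0 → 1 → 0 with weight 3 and length 2. So λ(A) = 3/2 = 3/2.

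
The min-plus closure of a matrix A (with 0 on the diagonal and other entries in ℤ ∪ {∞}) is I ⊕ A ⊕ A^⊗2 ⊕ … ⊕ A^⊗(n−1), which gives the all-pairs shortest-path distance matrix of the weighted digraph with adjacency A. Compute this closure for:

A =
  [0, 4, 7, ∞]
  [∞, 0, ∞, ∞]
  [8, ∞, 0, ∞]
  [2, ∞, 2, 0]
Closure =
  [0, 4, 7, ∞]
  [∞, 0, ∞, ∞]
  [8, 12, 0, ∞]
  [2, 6, 2, 0]

This is the Floyd-Warshall all-pairs shortest-path computation. For each intermediate vertex k = 0, 1, …, 3, update dist[i][j] ← min(dist[i][j], dist[i][k] + dist[k][j]). The final matrix gives, for each (i, j), the minimum total weight of any directed path from i to j (possibly empty when i = j).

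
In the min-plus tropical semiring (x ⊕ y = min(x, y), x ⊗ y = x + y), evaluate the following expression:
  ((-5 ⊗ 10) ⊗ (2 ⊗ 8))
((-5 ⊗ 10) ⊗ (2 ⊗ 8)) = 15

Expand innermost to outermost. Recall ⊕ takes the minimum of its arguments and ⊗ takes their sum. Working out the expression ((-5 ⊗ 10) ⊗ (2 ⊗ 8)) gives 15.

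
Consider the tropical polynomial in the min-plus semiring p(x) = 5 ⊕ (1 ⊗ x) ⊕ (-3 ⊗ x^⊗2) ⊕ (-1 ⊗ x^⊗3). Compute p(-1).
p(-1) = -5

A tropical monomial a ⊗ x^⊗i evaluates to a + i · x. Evaluating each term at x = -1:
  Term 0 contributes 5 + 0 · -1 = 5
  Term 1 contributes 1 + 1 · -1 = 0
  Term 2 contributes -3 + 2 · -1 = -5
  Term 3 contributes -1 + 3 · -1 = -4
p(-1) = ⊕ of these = min[5, 0, -5, -4] = -5.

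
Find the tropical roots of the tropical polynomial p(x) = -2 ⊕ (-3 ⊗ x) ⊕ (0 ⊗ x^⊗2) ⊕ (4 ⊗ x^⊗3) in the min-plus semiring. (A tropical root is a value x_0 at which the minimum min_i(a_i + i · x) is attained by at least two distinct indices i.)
Roots: {-4, -3, 1}

Each tropical root is a break point of the lower envelope of the lines y = a_i + i · x (there are 4 lines, with slopes 0, 1, ..., 3). Only the lines that attain the minimum somewhere contribute to roots; other lines are dominated. Here the surviving (envelope) indices are i = 3, i = 2, i = 1, i = 0.
Intersections between consecutive envelope lines give the roots: for adjacent envelope indices i < j the intersection is x = (a_i − a_j) / (j − i). Reading off the sorted break points: {-4, -3, 1}.
Verification: at each break x_0, at least two indices attain the minimum of min_i(a_i + i · x_0).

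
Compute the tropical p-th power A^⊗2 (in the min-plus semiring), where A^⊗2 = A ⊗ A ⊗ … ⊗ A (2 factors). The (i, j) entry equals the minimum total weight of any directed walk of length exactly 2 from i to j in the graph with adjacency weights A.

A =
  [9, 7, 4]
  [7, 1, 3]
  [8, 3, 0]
A^⊗2 =
  [12, 7, 4]
  [8, 2, 3]
  [8, 3, 0]

Each entry (A^⊗2)_ij equals the minimum over all length-2 walks i = v_0 → v_1 → … → v_2 = j of Σ_t A[v_t][v_{t+1}]. For example, for (i, j) = (0, 2) we minimise over 3 possible intermediate vertex sequences; the minimum is 4, attained along the walk 0 → 2 → 2.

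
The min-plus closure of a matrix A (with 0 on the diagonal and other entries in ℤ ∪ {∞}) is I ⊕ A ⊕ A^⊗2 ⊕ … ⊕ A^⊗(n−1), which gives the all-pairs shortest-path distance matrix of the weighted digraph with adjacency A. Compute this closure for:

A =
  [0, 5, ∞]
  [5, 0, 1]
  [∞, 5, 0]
Closure =
  [0, 5, 6]
  [5, 0, 1]
  [10, 5, 0]

This is the Floyd-Warshall all-pairs shortest-path computation. For each intermediate vertex k = 0, 1, …, 2, update dist[i][j] ← min(dist[i][j], dist[i][k] + dist[k][j]). The final matrix gives, for each (i, j), the minimum total weight of any directed path from i to j (possibly empty when i = j).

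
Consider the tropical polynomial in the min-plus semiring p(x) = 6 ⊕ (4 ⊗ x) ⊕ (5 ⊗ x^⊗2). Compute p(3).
p(3) = 6

A tropical monomial a ⊗ x^⊗i evaluates to a + i · x. Evaluating each term at x = 3:
  Term 0 contributes 6 + 0 · 3 = 6
  Term 1 contributes 4 + 1 · 3 = 7
  Term 2 contributes 5 + 2 · 3 = 11
p(3) = ⊕ of these = min[6, 7, 11] = 6.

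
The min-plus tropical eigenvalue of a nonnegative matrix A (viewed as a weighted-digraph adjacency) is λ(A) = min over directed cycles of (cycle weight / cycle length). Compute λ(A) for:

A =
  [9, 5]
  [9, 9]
λ(A) = 7

Enumerate directed cycles and compute their means (weight / length). Sample:
  cycle 0 → 0: weight = 9, length = 1, mean = 9/1 ≈ 9.000
  cycle 1 → 1: weight = 9, length = 1, mean = 9/1 ≈ 9.000
  cycle 0 → 1 → 0: weight = 14, length = 2, mean = 14/2 ≈ 7.000
  cycle 1 → 0 → 1: weight = 14, length = 2, mean = 14/2 ≈ 7.000
Minimum mean = 7.000, attained e.g. along the cycle 0 → 1 → 0 with weight 14 and length 2. So λ(A) = 14/2 = 7.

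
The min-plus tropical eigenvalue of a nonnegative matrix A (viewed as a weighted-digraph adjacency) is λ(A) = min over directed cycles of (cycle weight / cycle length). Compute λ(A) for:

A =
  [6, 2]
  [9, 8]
λ(A) = 11/2

Enumerate directed cycles and compute their means (weight / length). Sample:
  cycle 0 → 0: weight = 6, length = 1, mean = 6/1 ≈ 6.000
  cycle 1 → 1: weight = 8, length = 1, mean = 8/1 ≈ 8.000
  cycle 0 → 1 → 0: weight = 11, length = 2, mean = 11/2 ≈ 5.500
  cycle 1 → 0 → 1: weight = 11, length = 2, mean = 11/2 ≈ 5.500
Minimum mean = 5.500, attained e.g. along the cycle 0 → 1 → 0 with weight 11 and length 2. So λ(A) = 11/2 = 11/2.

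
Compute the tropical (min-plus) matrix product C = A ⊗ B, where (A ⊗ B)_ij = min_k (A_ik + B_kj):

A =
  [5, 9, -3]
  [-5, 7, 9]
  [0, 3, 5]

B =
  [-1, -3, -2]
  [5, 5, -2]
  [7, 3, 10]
A ⊗ B =
  [4, 0, 3]
  [-6, -8, -7]
  [-1, -3, -2]

Apply the min-plus product entry-by-entry:
  C[0][0] = min over k of (A[0][0] + B[0][0] = 5 + -1 = 4, A[0][1] + B[1][0] = 9 + 5 = 14, A[0][2] + B[2][0] = -3 + 7 = 4) = 4 (attained at k = 0)
  C[0][1] = min over k of (A[0][0] + B[0][1] = 5 + -3 = 2, A[0][1] + B[1][1] = 9 + 5 = 14, A[0][2] + B[2][1] = -3 + 3 = 0) = 0 (attained at k = 2)
  C[0][2] = min over k of (A[0][0] + B[0][2] = 5 + -2 = 3, A[0][1] + B[1][2] = 9 + -2 = 7, A[0][2] + B[2][2] = -3 + 10 = 7) = 3 (attained at k = 0)
  C[1][0] = min over k of (A[1][0] + B[0][0] = -5 + -1 = -6, A[1][1] + B[1][0] = 7 + 5 = 12, A[1][2] + B[2][0] = 9 + 7 = 16) = -6 (attained at k = 0)
  C[1][1] = min over k of (A[1][0] + B[0][1] = -5 + -3 = -8, A[1][1] + B[1][1] = 7 + 5 = 12, A[1][2] + B[2][1] = 9 + 3 = 12) = -8 (attained at k = 0)
  C[1][2] = min over k of (A[1][0] + B[0][2] = -5 + -2 = -7, A[1][1] + B[1][2] = 7 + -2 = 5, A[1][2] + B[2][2] = 9 + 10 = 19) = -7 (attained at k = 0)
  C[2][0] = min over k of (A[2][0] + B[0][0] = 0 + -1 = -1, A[2][1] + B[1][0] = 3 + 5 = 8, A[2][2] + B[2][0] = 5 + 7 = 12) = -1 (attained at k = 0)
  C[2][1] = min over k of (A[2][0] + B[0][1] = 0 + -3 = -3, A[2][1] + B[1][1] = 3 + 5 = 8, A[2][2] + B[2][1] = 5 + 3 = 8) = -3 (attained at k = 0)
  C[2][2] = min over k of (A[2][0] + B[0][2] = 0 + -2 = -2, A[2][1] + B[1][2] = 3 + -2 = 1, A[2][2] + B[2][2] = 5 + 10 = 15) = -2 (attained at k = 0)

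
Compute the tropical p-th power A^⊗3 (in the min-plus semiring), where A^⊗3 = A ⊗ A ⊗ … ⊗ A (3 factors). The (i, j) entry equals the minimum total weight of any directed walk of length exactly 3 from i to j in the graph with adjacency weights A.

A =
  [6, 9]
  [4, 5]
A^⊗3 =
  [18, 19]
  [14, 15]

Each entry (A^⊗3)_ij equals the minimum over all length-3 walks i = v_0 → v_1 → … → v_3 = j of Σ_t A[v_t][v_{t+1}]. For example, for (i, j) = (0, 1) we minimise over 4 possible intermediate vertex sequences; the minimum is 19, attained along the walk 0 → 1 → 1 → 1.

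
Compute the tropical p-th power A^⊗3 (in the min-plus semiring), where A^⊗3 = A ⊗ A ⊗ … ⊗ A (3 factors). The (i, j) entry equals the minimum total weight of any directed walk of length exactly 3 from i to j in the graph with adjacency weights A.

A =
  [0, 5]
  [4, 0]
A^⊗3 =
  [0, 5]
  [4, 0]

Each entry (A^⊗3)_ij equals the minimum over all length-3 walks i = v_0 → v_1 → … → v_3 = j of Σ_t A[v_t][v_{t+1}]. For example, for (i, j) = (0, 1) we minimise over 4 possible intermediate vertex sequences; the minimum is 5, attained along the walk 0 → 0 → 0 → 1.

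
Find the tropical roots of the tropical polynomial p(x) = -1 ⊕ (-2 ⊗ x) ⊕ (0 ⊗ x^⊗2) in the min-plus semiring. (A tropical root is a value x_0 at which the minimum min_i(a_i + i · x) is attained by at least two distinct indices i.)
Roots: {-2, 1}

Each tropical root is a break point of the lower envelope of the lines y = a_i + i · x (there are 3 lines, with slopes 0, 1, ..., 2). Only the lines that attain the minimum somewhere contribute to roots; other lines are dominated. Here the surviving (envelope) indices are i = 2, i = 1, i = 0.
Intersections between consecutive envelope lines give the roots: for adjacent envelope indices i < j the intersection is x = (a_i − a_j) / (j − i). Reading off the sorted break points: {-2, 1}.
Verification: at each break x_0, at least two indices attain the minimum of min_i(a_i + i · x_0).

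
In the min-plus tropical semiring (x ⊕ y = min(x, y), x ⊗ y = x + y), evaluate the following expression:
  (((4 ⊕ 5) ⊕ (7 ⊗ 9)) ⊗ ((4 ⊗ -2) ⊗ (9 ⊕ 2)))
(((4 ⊕ 5) ⊕ (7 ⊗ 9)) ⊗ ((4 ⊗ -2) ⊗ (9 ⊕ 2))) = 8

Expand innermost to outermost. Recall ⊕ takes the minimum of its arguments and ⊗ takes their sum. Working out the expression (((4 ⊕ 5) ⊕ (7 ⊗ 9)) ⊗ ((4 ⊗ -2) ⊗ (9 ⊕ 2))) gives 8.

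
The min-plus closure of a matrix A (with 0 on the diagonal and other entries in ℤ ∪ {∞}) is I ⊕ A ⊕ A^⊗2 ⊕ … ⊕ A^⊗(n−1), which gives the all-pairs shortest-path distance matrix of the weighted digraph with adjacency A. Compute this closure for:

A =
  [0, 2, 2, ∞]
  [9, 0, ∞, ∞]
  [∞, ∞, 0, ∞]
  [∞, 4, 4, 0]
Closure =
  [0, 2, 2, ∞]
  [9, 0, 11, ∞]
  [∞, ∞, 0, ∞]
  [13, 4, 4, 0]

This is the Floyd-Warshall all-pairs shortest-path computation. For each intermediate vertex k = 0, 1, …, 3, update dist[i][j] ← min(dist[i][j], dist[i][k] + dist[k][j]). The final matrix gives, for each (i, j), the minimum total weight of any directed path from i to j (possibly empty when i = j).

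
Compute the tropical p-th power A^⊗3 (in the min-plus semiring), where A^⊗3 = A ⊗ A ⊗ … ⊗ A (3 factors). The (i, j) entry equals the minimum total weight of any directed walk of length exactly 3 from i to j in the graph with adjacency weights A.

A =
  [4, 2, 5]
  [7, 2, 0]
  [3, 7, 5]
A^⊗3 =
  [5, 6, 4]
  [5, 5, 4]
  [10, 7, 5]

Each entry (A^⊗3)_ij equals the minimum over all length-3 walks i = v_0 → v_1 → … → v_3 = j of Σ_t A[v_t][v_{t+1}]. For example, for (i, j) = (0, 2) we minimise over 9 possible intermediate vertex sequences; the minimum is 4, attained along the walk 0 → 1 → 1 → 2.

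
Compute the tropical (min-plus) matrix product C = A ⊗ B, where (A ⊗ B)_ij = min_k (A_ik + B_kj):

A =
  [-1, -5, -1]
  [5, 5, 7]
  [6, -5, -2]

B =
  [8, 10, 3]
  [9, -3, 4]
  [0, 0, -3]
A ⊗ B =
  [-1, -8, -4]
  [7, 2, 4]
  [-2, -8, -5]

Apply the min-plus product entry-by-entry:
  C[0][0] = min over k of (A[0][0] + B[0][0] = -1 + 8 = 7, A[0][1] + B[1][0] = -5 + 9 = 4, A[0][2] + B[2][0] = -1 + 0 = -1) = -1 (attained at k = 2)
  C[0][1] = min over k of (A[0][0] + B[0][1] = -1 + 10 = 9, A[0][1] + B[1][1] = -5 + -3 = -8, A[0][2] + B[2][1] = -1 + 0 = -1) = -8 (attained at k = 1)
  C[0][2] = min over k of (A[0][0] + B[0][2] = -1 + 3 = 2, A[0][1] + B[1][2] = -5 + 4 = -1, A[0][2] + B[2][2] = -1 + -3 = -4) = -4 (attained at k = 2)
  C[1][0] = min over k of (A[1][0] + B[0][0] = 5 + 8 = 13, A[1][1] + B[1][0] = 5 + 9 = 14, A[1][2] + B[2][0] = 7 + 0 = 7) = 7 (attained at k = 2)
  C[1][1] = min over k of (A[1][0] + B[0][1] = 5 + 10 = 15, A[1][1] + B[1][1] = 5 + -3 = 2, A[1][2] + B[2][1] = 7 + 0 = 7) = 2 (attained at k = 1)
  C[1][2] = min over k of (A[1][0] + B[0][2] = 5 + 3 = 8, A[1][1] + B[1][2] = 5 + 4 = 9, A[1][2] + B[2][2] = 7 + -3 = 4) = 4 (attained at k = 2)
  C[2][0] = min over k of (A[2][0] + B[0][0] = 6 + 8 = 14, A[2][1] + B[1][0] = -5 + 9 = 4, A[2][2] + B[2][0] = -2 + 0 = -2) = -2 (attained at k = 2)
  C[2][1] = min over k of (A[2][0] + B[0][1] = 6 + 10 = 16, A[2][1] + B[1][1] = -5 + -3 = -8, A[2][2] + B[2][1] = -2 + 0 = -2) = -8 (attained at k = 1)
  C[2][2] = min over k of (A[2][0] + B[0][2] = 6 + 3 = 9, A[2][1] + B[1][2] = -5 + 4 = -1, A[2][2] + B[2][2] = -2 + -3 = -5) = -5 (attained at k = 2)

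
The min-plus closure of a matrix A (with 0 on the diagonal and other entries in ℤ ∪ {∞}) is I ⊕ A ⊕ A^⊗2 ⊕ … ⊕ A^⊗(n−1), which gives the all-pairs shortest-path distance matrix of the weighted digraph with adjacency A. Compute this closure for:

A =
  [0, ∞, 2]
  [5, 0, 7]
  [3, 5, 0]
Closure =
  [0, 7, 2]
  [5, 0, 7]
  [3, 5, 0]

This is the Floyd-Warshall all-pairs shortest-path computation. For each intermediate vertex k = 0, 1, …, 2, update dist[i][j] ← min(dist[i][j], dist[i][k] + dist[k][j]). The final matrix gives, for each (i, j), the minimum total weight of any directed path from i to j (possibly empty when i = j).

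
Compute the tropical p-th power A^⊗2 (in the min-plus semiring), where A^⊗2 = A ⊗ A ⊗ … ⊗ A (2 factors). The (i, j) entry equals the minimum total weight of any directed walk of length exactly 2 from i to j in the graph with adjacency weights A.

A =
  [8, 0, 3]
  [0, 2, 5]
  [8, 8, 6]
A^⊗2 =
  [0, 2, 5]
  [2, 0, 3]
  [8, 8, 11]

Each entry (A^⊗2)_ij equals the minimum over all length-2 walks i = v_0 → v_1 → … → v_2 = j of Σ_t A[v_t][v_{t+1}]. For example, for (i, j) = (0, 2) we minimise over 3 possible intermediate vertex sequences; the minimum is 5, attained along the walk 0 → 1 → 2.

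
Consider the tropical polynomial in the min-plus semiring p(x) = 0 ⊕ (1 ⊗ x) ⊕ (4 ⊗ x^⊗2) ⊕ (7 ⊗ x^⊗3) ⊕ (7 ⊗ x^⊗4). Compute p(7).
p(7) = 0

A tropical monomial a ⊗ x^⊗i evaluates to a + i · x. Evaluating each term at x = 7:
  Term 0 contributes 0 + 0 · 7 = 0
  Term 1 contributes 1 + 1 · 7 = 8
  Term 2 contributes 4 + 2 · 7 = 18
  Term 3 contributes 7 + 3 · 7 = 28
  Term 4 contributes 7 + 4 · 7 = 35
p(7) = ⊕ of these = min[0, 8, 18, 28, 35] = 0.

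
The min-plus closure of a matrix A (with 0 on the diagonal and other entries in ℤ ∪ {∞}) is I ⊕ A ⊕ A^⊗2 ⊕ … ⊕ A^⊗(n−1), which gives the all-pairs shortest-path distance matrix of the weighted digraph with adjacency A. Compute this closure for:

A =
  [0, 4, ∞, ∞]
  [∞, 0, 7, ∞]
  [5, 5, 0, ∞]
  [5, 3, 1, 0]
Closure =
  [0, 4, 11, ∞]
  [12, 0, 7, ∞]
  [5, 5, 0, ∞]
  [5, 3, 1, 0]

This is the Floyd-Warshall all-pairs shortest-path computation. For each intermediate vertex k = 0, 1, …, 3, update dist[i][j] ← min(dist[i][j], dist[i][k] + dist[k][j]). The final matrix gives, for each (i, j), the minimum total weight of any directed path from i to j (possibly empty when i = j).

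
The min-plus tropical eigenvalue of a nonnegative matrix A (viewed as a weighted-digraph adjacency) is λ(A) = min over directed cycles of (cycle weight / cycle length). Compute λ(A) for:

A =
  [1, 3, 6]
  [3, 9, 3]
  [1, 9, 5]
λ(A) = 1

Enumerate directed cycles and compute their means (weight / length). Sample:
  cycle 0 → 0: weight = 1, length = 1, mean = 1/1 ≈ 1.000
  cycle 1 → 1: weight = 9, length = 1, mean = 9/1 ≈ 9.000
  cycle 2 → 2: weight = 5, length = 1, mean = 5/1 ≈ 5.000
  cycle 0 → 1 → 0: weight = 6, length = 2, mean = 6/2 ≈ 3.000
  cycle 0 → 2 → 0: weight = 7, length = 2, mean = 7/2 ≈ 3.500
  cycle 1 → 0 → 1: weight = 6, length = 2, mean = 6/2 ≈ 3.000
Minimum mean = 1.000, attained e.g. along the cycle 0 → 0 with weight 1 and length 1. So λ(A) = 1/1 = 1.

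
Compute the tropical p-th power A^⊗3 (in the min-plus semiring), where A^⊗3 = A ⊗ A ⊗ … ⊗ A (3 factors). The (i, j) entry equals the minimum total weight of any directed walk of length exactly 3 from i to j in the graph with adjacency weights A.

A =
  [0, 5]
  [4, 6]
A^⊗3 =
  [0, 5]
  [4, 9]

Each entry (A^⊗3)_ij equals the minimum over all length-3 walks i = v_0 → v_1 → … → v_3 = j of Σ_t A[v_t][v_{t+1}]. For example, for (i, j) = (0, 1) we minimise over 4 possible intermediate vertex sequences; the minimum is 5, attained along the walk 0 → 0 → 0 → 1.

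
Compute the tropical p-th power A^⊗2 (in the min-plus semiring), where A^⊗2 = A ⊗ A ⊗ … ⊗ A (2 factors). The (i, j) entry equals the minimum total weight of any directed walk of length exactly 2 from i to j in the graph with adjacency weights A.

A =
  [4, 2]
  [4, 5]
A^⊗2 =
  [6, 6]
  [8, 6]

Each entry (A^⊗2)_ij equals the minimum over all length-2 walks i = v_0 → v_1 → … → v_2 = j of Σ_t A[v_t][v_{t+1}]. For example, for (i, j) = (0, 1) we minimise over 2 possible intermediate vertex sequences; the minimum is 6, attained along the walk 0 → 0 → 1.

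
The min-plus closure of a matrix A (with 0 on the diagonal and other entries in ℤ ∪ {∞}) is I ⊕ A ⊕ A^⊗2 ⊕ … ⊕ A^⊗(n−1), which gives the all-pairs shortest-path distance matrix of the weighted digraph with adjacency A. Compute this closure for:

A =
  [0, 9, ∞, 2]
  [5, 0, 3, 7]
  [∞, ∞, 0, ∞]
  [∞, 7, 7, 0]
Closure =
  [0, 9, 9, 2]
  [5, 0, 3, 7]
  [∞, ∞, 0, ∞]
  [12, 7, 7, 0]

This is the Floyd-Warshall all-pairs shortest-path computation. For each intermediate vertex k = 0, 1, …, 3, update dist[i][j] ← min(dist[i][j], dist[i][k] + dist[k][j]). The final matrix gives, for each (i, j), the minimum total weight of any directed path from i to j (possibly empty when i = j).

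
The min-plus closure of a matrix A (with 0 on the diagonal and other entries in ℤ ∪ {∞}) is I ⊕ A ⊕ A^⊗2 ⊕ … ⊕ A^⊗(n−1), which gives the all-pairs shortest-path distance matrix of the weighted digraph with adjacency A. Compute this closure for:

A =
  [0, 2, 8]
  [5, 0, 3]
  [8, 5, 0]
Closure =
  [0, 2, 5]
  [5, 0, 3]
  [8, 5, 0]

This is the Floyd-Warshall all-pairs shortest-path computation. For each intermediate vertex k = 0, 1, …, 2, update dist[i][j] ← min(dist[i][j], dist[i][k] + dist[k][j]). The final matrix gives, for each (i, j), the minimum total weight of any directed path from i to j (possibly empty when i = j).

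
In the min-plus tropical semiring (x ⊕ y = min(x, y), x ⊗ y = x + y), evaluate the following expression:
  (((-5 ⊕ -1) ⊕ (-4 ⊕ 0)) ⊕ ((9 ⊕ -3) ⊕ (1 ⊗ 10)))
(((-5 ⊕ -1) ⊕ (-4 ⊕ 0)) ⊕ ((9 ⊕ -3) ⊕ (1 ⊗ 10))) = -5

Expand innermost to outermost. Recall ⊕ takes the minimum of its arguments and ⊗ takes their sum. Working out the expression (((-5 ⊕ -1) ⊕ (-4 ⊕ 0)) ⊕ ((9 ⊕ -3) ⊕ (1 ⊗ 10))) gives -5.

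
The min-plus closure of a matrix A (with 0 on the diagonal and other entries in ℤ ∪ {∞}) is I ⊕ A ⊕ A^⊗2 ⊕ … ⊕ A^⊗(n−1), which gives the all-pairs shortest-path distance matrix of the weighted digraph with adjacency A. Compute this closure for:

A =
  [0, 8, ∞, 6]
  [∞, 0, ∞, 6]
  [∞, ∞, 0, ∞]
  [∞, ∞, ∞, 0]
Closure =
  [0, 8, ∞, 6]
  [∞, 0, ∞, 6]
  [∞, ∞, 0, ∞]
  [∞, ∞, ∞, 0]

This is the Floyd-Warshall all-pairs shortest-path computation. For each intermediate vertex k = 0, 1, …, 3, update dist[i][j] ← min(dist[i][j], dist[i][k] + dist[k][j]). The final matrix gives, for each (i, j), the minimum total weight of any directed path from i to j (possibly empty when i = j).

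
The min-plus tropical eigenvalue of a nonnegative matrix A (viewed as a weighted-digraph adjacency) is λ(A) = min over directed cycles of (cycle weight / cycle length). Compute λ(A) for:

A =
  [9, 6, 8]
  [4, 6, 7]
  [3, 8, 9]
λ(A) = 5

Enumerate directed cycles and compute their means (weight / length). Sample:
  cycle 0 → 0: weight = 9, length = 1, mean = 9/1 ≈ 9.000
  cycle 1 → 1: weight = 6, length = 1, mean = 6/1 ≈ 6.000
  cycle 2 → 2: weight = 9, length = 1, mean = 9/1 ≈ 9.000
  cycle 0 → 1 → 0: weight = 10, length = 2, mean = 10/2 ≈ 5.000
  cycle 0 → 2 → 0: weight = 11, length = 2, mean = 11/2 ≈ 5.500
  cycle 1 → 0 → 1: weight = 10, length = 2, mean = 10/2 ≈ 5.000
Minimum mean = 5.000, attained e.g. along the cycle 0 → 1 → 0 with weight 10 and length 2. So λ(A) = 10/2 = 5.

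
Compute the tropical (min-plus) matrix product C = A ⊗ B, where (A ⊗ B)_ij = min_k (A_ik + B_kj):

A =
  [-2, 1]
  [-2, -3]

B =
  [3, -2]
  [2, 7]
A ⊗ B =
  [1, -4]
  [-1, -4]

Apply the min-plus product entry-by-entry:
  C[0][0] = min over k of (A[0][0] + B[0][0] = -2 + 3 = 1, A[0][1] + B[1][0] = 1 + 2 = 3) = 1 (attained at k = 0)
  C[0][1] = min over k of (A[0][0] + B[0][1] = -2 + -2 = -4, A[0][1] + B[1][1] = 1 + 7 = 8) = -4 (attained at k = 0)
  C[1][0] = min over k of (A[1][0] + B[0][0] = -2 + 3 = 1, A[1][1] + B[1][0] = -3 + 2 = -1) = -1 (attained at k = 1)
  C[1][1] = min over k of (A[1][0] + B[0][1] = -2 + -2 = -4, A[1][1] + B[1][1] = -3 + 7 = 4) = -4 (attained at k = 0)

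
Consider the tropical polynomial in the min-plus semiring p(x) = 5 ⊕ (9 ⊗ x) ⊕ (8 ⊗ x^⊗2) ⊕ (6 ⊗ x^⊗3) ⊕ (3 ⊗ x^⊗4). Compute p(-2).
p(-2) = -5

A tropical monomial a ⊗ x^⊗i evaluates to a + i · x. Evaluating each term at x = -2:
  Term 0 contributes 5 + 0 · -2 = 5
  Term 1 contributes 9 + 1 · -2 = 7
  Term 2 contributes 8 + 2 · -2 = 4
  Term 3 contributes 6 + 3 · -2 = 0
  Term 4 contributes 3 + 4 · -2 = -5
p(-2) = ⊕ of these = min[5, 7, 4, 0, -5] = -5.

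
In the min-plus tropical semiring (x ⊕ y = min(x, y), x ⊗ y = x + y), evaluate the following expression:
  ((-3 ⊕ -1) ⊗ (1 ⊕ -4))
((-3 ⊕ -1) ⊗ (1 ⊕ -4)) = -7

Expand innermost to outermost. Recall ⊕ takes the minimum of its arguments and ⊗ takes their sum. Working out the expression ((-3 ⊕ -1) ⊗ (1 ⊕ -4)) gives -7.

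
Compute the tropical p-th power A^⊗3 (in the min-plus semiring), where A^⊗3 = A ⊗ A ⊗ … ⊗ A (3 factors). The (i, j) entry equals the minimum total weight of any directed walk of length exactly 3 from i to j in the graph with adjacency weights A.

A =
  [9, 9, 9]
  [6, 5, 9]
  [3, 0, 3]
A^⊗3 =
  [15, 12, 15]
  [15, 12, 15]
  [9, 6, 9]

Each entry (A^⊗3)_ij equals the minimum over all length-3 walks i = v_0 → v_1 → … → v_3 = j of Σ_t A[v_t][v_{t+1}]. For example, for (i, j) = (0, 2) we minimise over 9 possible intermediate vertex sequences; the minimum is 15, attained along the walk 0 → 2 → 2 → 2.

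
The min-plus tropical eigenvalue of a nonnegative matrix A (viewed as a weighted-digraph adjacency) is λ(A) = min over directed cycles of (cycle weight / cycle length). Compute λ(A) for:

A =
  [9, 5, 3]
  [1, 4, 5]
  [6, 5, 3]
λ(A) = 3

Enumerate directed cycles and compute their means (weight / length). Sample:
  cycle 0 → 0: weight = 9, length = 1, mean = 9/1 ≈ 9.000
  cycle 1 → 1: weight = 4, length = 1, mean = 4/1 ≈ 4.000
  cycle 2 → 2: weight = 3, length = 1, mean = 3/1 ≈ 3.000
  cycle 0 → 1 → 0: weight = 6, length = 2, mean = 6/2 ≈ 3.000
  cycle 0 → 2 → 0: weight = 9, length = 2, mean = 9/2 ≈ 4.500
  cycle 1 → 0 → 1: weight = 6, length = 2, mean = 6/2 ≈ 3.000
Minimum mean = 3.000, attained e.g. along the cycle 2 → 2 with weight 3 and length 1. So λ(A) = 3/1 = 3.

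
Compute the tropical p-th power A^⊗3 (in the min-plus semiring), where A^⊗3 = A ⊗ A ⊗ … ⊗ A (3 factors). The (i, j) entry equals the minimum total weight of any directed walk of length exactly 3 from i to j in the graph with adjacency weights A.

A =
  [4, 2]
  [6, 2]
A^⊗3 =
  [10, 6]
  [10, 6]

Each entry (A^⊗3)_ij equals the minimum over all length-3 walks i = v_0 → v_1 → … → v_3 = j of Σ_t A[v_t][v_{t+1}]. For example, for (i, j) = (0, 1) we minimise over 4 possible intermediate vertex sequences; the minimum is 6, attained along the walk 0 → 1 → 1 → 1.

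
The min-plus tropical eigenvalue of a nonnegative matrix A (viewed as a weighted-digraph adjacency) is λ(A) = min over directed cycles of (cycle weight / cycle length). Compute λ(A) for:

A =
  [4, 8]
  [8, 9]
λ(A) = 4

Enumerate directed cycles and compute their means (weight / length). Sample:
  cycle 0 → 0: weight = 4, length = 1, mean = 4/1 ≈ 4.000
  cycle 1 → 1: weight = 9, length = 1, mean = 9/1 ≈ 9.000
  cycle 0 → 1 → 0: weight = 16, length = 2, mean = 16/2 ≈ 8.000
  cycle 1 → 0 → 1: weight = 16, length = 2, mean = 16/2 ≈ 8.000
Minimum mean = 4.000, attained e.g. along the cycle 0 → 0 with weight 4 and length 1. So λ(A) = 4/1 = 4.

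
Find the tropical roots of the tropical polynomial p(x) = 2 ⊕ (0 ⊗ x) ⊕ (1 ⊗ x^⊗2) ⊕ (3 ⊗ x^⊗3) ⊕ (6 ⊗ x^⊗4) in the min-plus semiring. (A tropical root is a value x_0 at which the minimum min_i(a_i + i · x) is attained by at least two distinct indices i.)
Roots: {-3, -2, -1, 2}

Each tropical root is a break point of the lower envelope of the lines y = a_i + i · x (there are 5 lines, with slopes 0, 1, ..., 4). Only the lines that attain the minimum somewhere contribute to roots; other lines are dominated. Here the surviving (envelope) indices are i = 4, i = 3, i = 2, i = 1, i = 0.
Intersections between consecutive envelope lines give the roots: for adjacent envelope indices i < j the intersection is x = (a_i − a_j) / (j − i). Reading off the sorted break points: {-3, -2, -1, 2}.
Verification: at each break x_0, at least two indices attain the minimum of min_i(a_i + i · x_0).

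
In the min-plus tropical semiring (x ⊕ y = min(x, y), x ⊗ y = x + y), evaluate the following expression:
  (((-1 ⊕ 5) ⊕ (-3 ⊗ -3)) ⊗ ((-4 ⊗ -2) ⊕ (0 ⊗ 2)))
(((-1 ⊕ 5) ⊕ (-3 ⊗ -3)) ⊗ ((-4 ⊗ -2) ⊕ (0 ⊗ 2))) = -12

Expand innermost to outermost. Recall ⊕ takes the minimum of its arguments and ⊗ takes their sum. Working out the expression (((-1 ⊕ 5) ⊕ (-3 ⊗ -3)) ⊗ ((-4 ⊗ -2) ⊕ (0 ⊗ 2))) gives -12.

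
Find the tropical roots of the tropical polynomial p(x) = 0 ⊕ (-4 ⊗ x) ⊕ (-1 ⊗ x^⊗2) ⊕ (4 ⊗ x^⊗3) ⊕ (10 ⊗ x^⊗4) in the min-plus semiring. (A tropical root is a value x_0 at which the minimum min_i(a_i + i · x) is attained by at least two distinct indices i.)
Roots: {-6, -5, -3, 4}

Each tropical root is a break point of the lower envelope of the lines y = a_i + i · x (there are 5 lines, with slopes 0, 1, ..., 4). Only the lines that attain the minimum somewhere contribute to roots; other lines are dominated. Here the surviving (envelope) indices are i = 4, i = 3, i = 2, i = 1, i = 0.
Intersections between consecutive envelope lines give the roots: for adjacent envelope indices i < j the intersection is x = (a_i − a_j) / (j − i). Reading off the sorted break points: {-6, -5, -3, 4}.
Verification: at each break x_0, at least two indices attain the minimum of min_i(a_i + i · x_0).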